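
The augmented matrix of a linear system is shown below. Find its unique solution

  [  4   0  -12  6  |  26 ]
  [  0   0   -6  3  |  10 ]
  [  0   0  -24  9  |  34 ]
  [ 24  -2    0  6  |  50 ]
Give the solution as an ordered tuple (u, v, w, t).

(3/2, -1, -2/3, 2)

r1 ← 1/4·r1
  [  1   0   -3  3/2  |  13/2 ]
  [  0   0   -6    3  |    10 ]
  [  0   0  -24    9  |    34 ]
  [ 24  -2    0    6  |    50 ]
r4 ← r4 − 24·r1
  [ 1   0   -3  3/2  |  13/2 ]
  [ 0   0   -6    3  |    10 ]
  [ 0   0  -24    9  |    34 ]
  [ 0  -2   72  -30  |  -106 ]
r2 <-> r4
  [ 1   0   -3  3/2  |  13/2 ]
  [ 0  -2   72  -30  |  -106 ]
  [ 0   0  -24    9  |    34 ]
  [ 0   0   -6    3  |    10 ]
r2 ← -1/2·r2
  [ 1  0   -3  3/2  |  13/2 ]
  [ 0  1  -36   15  |    53 ]
  [ 0  0  -24    9  |    34 ]
  [ 0  0   -6    3  |    10 ]
r3 ← -1/24·r3
  [ 1  0   -3   3/2  |    13/2 ]
  [ 0  1  -36    15  |      53 ]
  [ 0  0    1  -3/8  |  -17/12 ]
  [ 0  0   -6     3  |      10 ]
r4 ← r4 + 6·r3
  [ 1  0   -3   3/2  |    13/2 ]
  [ 0  1  -36    15  |      53 ]
  [ 0  0    1  -3/8  |  -17/12 ]
  [ 0  0    0   3/4  |     3/2 ]
r4 ← 4/3·r4
  [ 1  0   -3   3/2  |    13/2 ]
  [ 0  1  -36    15  |      53 ]
  [ 0  0    1  -3/8  |  -17/12 ]
  [ 0  0    0     1  |       2 ]
r3 ← r3 + 3/8·r4
  [ 1  0   -3  3/2  |  13/2 ]
  [ 0  1  -36   15  |    53 ]
  [ 0  0    1    0  |  -2/3 ]
  [ 0  0    0    1  |     2 ]
r2 ← r2 − 15·r4
  [ 1  0   -3  3/2  |  13/2 ]
  [ 0  1  -36    0  |    23 ]
  [ 0  0    1    0  |  -2/3 ]
  [ 0  0    0    1  |     2 ]
r1 ← r1 − 3/2·r4
  [ 1  0   -3  0  |   7/2 ]
  [ 0  1  -36  0  |    23 ]
  [ 0  0    1  0  |  -2/3 ]
  [ 0  0    0  1  |     2 ]
r2 ← r2 + 36·r3
  [ 1  0  -3  0  |   7/2 ]
  [ 0  1   0  0  |    -1 ]
  [ 0  0   1  0  |  -2/3 ]
  [ 0  0   0  1  |     2 ]
r1 ← r1 + 3·r3
  [ 1  0  0  0  |   3/2 ]
  [ 0  1  0  0  |    -1 ]
  [ 0  0  1  0  |  -2/3 ]
  [ 0  0  0  1  |     2 ]
Reading off the last column: u = 3/2, v = -1, w = -2/3, t = 2.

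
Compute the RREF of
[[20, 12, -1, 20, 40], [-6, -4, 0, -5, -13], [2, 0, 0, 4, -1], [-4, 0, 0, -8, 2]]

[[1, 0, 0, 2, -1/2], [0, 1, 0, -7/4, 4], [0, 0, 1, -1, -2], [0, 0, 0, 0, 0]]

R1 ← 1/20·R1
  [  1  3/5  -1/20   1    2 ]
  [ -6   -4      0  -5  -13 ]
  [  2    0      0   4   -1 ]
  [ -4    0      0  -8    2 ]
R2 ← R2 + 6·R1
  [  1   3/5  -1/20   1   2 ]
  [  0  -2/5  -3/10   1  -1 ]
  [  2     0      0   4  -1 ]
  [ -4     0      0  -8   2 ]
R3 ← R3 − 2·R1
  [  1   3/5  -1/20   1   2 ]
  [  0  -2/5  -3/10   1  -1 ]
  [  0  -6/5   1/10   2  -5 ]
  [ -4     0      0  -8   2 ]
R4 ← R4 + 4·R1
  [ 1   3/5  -1/20   1   2 ]
  [ 0  -2/5  -3/10   1  -1 ]
  [ 0  -6/5   1/10   2  -5 ]
  [ 0  12/5   -1/5  -4  10 ]
R2 ← -5/2·R2
  [ 1   3/5  -1/20     1    2 ]
  [ 0     1    3/4  -5/2  5/2 ]
  [ 0  -6/5   1/10     2   -5 ]
  [ 0  12/5   -1/5    -4   10 ]
R3 ← R3 + 6/5·R2
  [ 1   3/5  -1/20     1    2 ]
  [ 0     1    3/4  -5/2  5/2 ]
  [ 0     0      1    -1   -2 ]
  [ 0  12/5   -1/5    -4   10 ]
R4 ← R4 − 12/5·R2
  [ 1  3/5  -1/20     1    2 ]
  [ 0    1    3/4  -5/2  5/2 ]
  [ 0    0      1    -1   -2 ]
  [ 0    0     -2     2    4 ]
R4 ← R4 + 2·R3
  [ 1  3/5  -1/20     1    2 ]
  [ 0    1    3/4  -5/2  5/2 ]
  [ 0    0      1    -1   -2 ]
  [ 0    0      0     0    0 ]
R2 ← R2 − 3/4·R3
  [ 1  3/5  -1/20     1   2 ]
  [ 0    1      0  -7/4   4 ]
  [ 0    0      1    -1  -2 ]
  [ 0    0      0     0   0 ]
R1 ← R1 + 1/20·R3
  [ 1  3/5  0  19/20  19/10 ]
  [ 0    1  0   -7/4      4 ]
  [ 0    0  1     -1     -2 ]
  [ 0    0  0      0      0 ]
R1 ← R1 − 3/5·R2
  [ 1  0  0     2  -1/2 ]
  [ 0  1  0  -7/4     4 ]
  [ 0  0  1    -1    -2 ]
  [ 0  0  0     0     0 ]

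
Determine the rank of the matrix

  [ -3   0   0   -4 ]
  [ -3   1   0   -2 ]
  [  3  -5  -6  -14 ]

rank = 3

R1 ← -1/3·R1
  [  1   0   0  4/3 ]
  [ -3   1   0   -2 ]
  [  3  -5  -6  -14 ]
R2 ← R2 + 3·R1
  [ 1   0   0  4/3 ]
  [ 0   1   0    2 ]
  [ 3  -5  -6  -14 ]
R3 ← R3 − 3·R1
  [ 1   0   0  4/3 ]
  [ 0   1   0    2 ]
  [ 0  -5  -6  -18 ]
R3 ← R3 + 5·R2
  [ 1  0   0  4/3 ]
  [ 0  1   0    2 ]
  [ 0  0  -6   -8 ]
R3 ← -1/6·R3
  [ 1  0  0  4/3 ]
  [ 0  1  0    2 ]
  [ 0  0  1  4/3 ]
The reduced form has 3 nonzero rows.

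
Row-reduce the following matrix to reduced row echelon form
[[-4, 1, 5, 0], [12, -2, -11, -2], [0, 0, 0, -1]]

ρ1 -> -1/4·ρ1
  [  1  -1/4  -5/4   0 ]
  [ 12    -2   -11  -2 ]
  [  0     0     0  -1 ]
ρ2 -> ρ2 − 12·ρ1
  [ 1  -1/4  -5/4   0 ]
  [ 0     1     4  -2 ]
  [ 0     0     0  -1 ]
ρ3 -> -1·ρ3
  [ 1  -1/4  -5/4   0 ]
  [ 0     1     4  -2 ]
  [ 0     0     0   1 ]
ρ2 -> ρ2 + 2·ρ3
  [ 1  -1/4  -5/4  0 ]
  [ 0     1     4  0 ]
  [ 0     0     0  1 ]
ρ1 -> ρ1 + 1/4·ρ2
  [ 1  0  -1/4  0 ]
  [ 0  1     4  0 ]
  [ 0  0     0  1 ]

[[1, 0, -1/4, 0], [0, 1, 4, 0], [0, 0, 0, 1]]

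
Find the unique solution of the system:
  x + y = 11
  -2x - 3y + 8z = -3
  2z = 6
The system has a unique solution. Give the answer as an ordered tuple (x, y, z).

Form the augmented matrix and row-reduce:
  [  1   1  0  |  11 ]
  [ -2  -3  8  |  -3 ]
  [  0   0  2  |   6 ]
R2 := R2 + 2·R1
  [ 1   1  0  |  11 ]
  [ 0  -1  8  |  19 ]
  [ 0   0  2  |   6 ]
R2 := -1·R2
  [ 1  1   0  |   11 ]
  [ 0  1  -8  |  -19 ]
  [ 0  0   2  |    6 ]
R3 := 1/2·R3
  [ 1  1   0  |   11 ]
  [ 0  1  -8  |  -19 ]
  [ 0  0   1  |    3 ]
R2 := R2 + 8·R3
  [ 1  1  0  |  11 ]
  [ 0  1  0  |   5 ]
  [ 0  0  1  |   3 ]
R1 := R1 − R2
  [ 1  0  0  |  6 ]
  [ 0  1  0  |  5 ]
  [ 0  0  1  |  3 ]
Reading off the last column: x = 6, y = 5, z = 3.

(6, 5, 3)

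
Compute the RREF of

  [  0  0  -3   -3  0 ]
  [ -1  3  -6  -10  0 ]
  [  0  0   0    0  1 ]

[[1, -3, 0, 4, 0], [0, 0, 1, 1, 0], [0, 0, 0, 0, 1]]

R1 <-> R2
  [ -1  3  -6  -10  0 ]
  [  0  0  -3   -3  0 ]
  [  0  0   0    0  1 ]
R1 := -1·R1
  [ 1  -3   6  10  0 ]
  [ 0   0  -3  -3  0 ]
  [ 0   0   0   0  1 ]
R2 := -1/3·R2
  [ 1  -3  6  10  0 ]
  [ 0   0  1   1  0 ]
  [ 0   0  0   0  1 ]
R1 := R1 − 6·R2
  [ 1  -3  0  4  0 ]
  [ 0   0  1  1  0 ]
  [ 0   0  0  0  1 ]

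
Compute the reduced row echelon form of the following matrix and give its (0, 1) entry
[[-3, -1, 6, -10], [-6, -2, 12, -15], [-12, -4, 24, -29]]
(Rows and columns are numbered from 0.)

1/3

R1 ← -1/3·R1
  [   1  1/3  -2  10/3 ]
  [  -6   -2  12   -15 ]
  [ -12   -4  24   -29 ]
R2 ← R2 + 6·R1
  [   1  1/3  -2  10/3 ]
  [   0    0   0     5 ]
  [ -12   -4  24   -29 ]
R3 ← R3 + 12·R1
  [ 1  1/3  -2  10/3 ]
  [ 0    0   0     5 ]
  [ 0    0   0    11 ]
R2 ← 1/5·R2
  [ 1  1/3  -2  10/3 ]
  [ 0    0   0     1 ]
  [ 0    0   0    11 ]
R3 ← R3 − 11·R2
  [ 1  1/3  -2  10/3 ]
  [ 0    0   0     1 ]
  [ 0    0   0     0 ]
R1 ← R1 − 10/3·R2
  [ 1  1/3  -2  0 ]
  [ 0    0   0  1 ]
  [ 0    0   0  0 ]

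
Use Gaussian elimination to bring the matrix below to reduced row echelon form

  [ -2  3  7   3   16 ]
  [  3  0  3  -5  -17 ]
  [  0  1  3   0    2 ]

[[1, 0, 1, 0, 1], [0, 1, 3, 0, 2], [0, 0, 0, 1, 4]]

R1 -> -1/2·R1
  [ 1  -3/2  -7/2  -3/2   -8 ]
  [ 3     0     3    -5  -17 ]
  [ 0     1     3     0    2 ]
R2 -> R2 − 3·R1
  [ 1  -3/2  -7/2  -3/2  -8 ]
  [ 0   9/2  27/2  -1/2   7 ]
  [ 0     1     3     0   2 ]
R2 -> 2/9·R2
  [ 1  -3/2  -7/2  -3/2    -8 ]
  [ 0     1     3  -1/9  14/9 ]
  [ 0     1     3     0     2 ]
R3 -> R3 − R2
  [ 1  -3/2  -7/2  -3/2    -8 ]
  [ 0     1     3  -1/9  14/9 ]
  [ 0     0     0   1/9   4/9 ]
R3 -> 9·R3
  [ 1  -3/2  -7/2  -3/2    -8 ]
  [ 0     1     3  -1/9  14/9 ]
  [ 0     0     0     1     4 ]
R2 -> R2 + 1/9·R3
  [ 1  -3/2  -7/2  -3/2  -8 ]
  [ 0     1     3     0   2 ]
  [ 0     0     0     1   4 ]
R1 -> R1 + 3/2·R3
  [ 1  -3/2  -7/2  0  -2 ]
  [ 0     1     3  0   2 ]
  [ 0     0     0  1   4 ]
R1 -> R1 + 3/2·R2
  [ 1  0  1  0  1 ]
  [ 0  1  3  0  2 ]
  [ 0  0  0  1  4 ]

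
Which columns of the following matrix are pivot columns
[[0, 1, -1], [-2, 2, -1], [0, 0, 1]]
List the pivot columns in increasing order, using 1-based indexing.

1, 2, 3

R1 ↔ R2
  [ -2  2  -1 ]
  [  0  1  -1 ]
  [  0  0   1 ]
R1 -> -1/2·R1
  [ 1  -1  1/2 ]
  [ 0   1   -1 ]
  [ 0   0    1 ]
R2 -> R2 + R3
  [ 1  -1  1/2 ]
  [ 0   1    0 ]
  [ 0   0    1 ]
R1 -> R1 − 1/2·R3
  [ 1  -1  0 ]
  [ 0   1  0 ]
  [ 0   0  1 ]
R1 -> R1 + R2
  [ 1  0  0 ]
  [ 0  1  0 ]
  [ 0  0  1 ]
Pivot columns are the columns containing a leading 1.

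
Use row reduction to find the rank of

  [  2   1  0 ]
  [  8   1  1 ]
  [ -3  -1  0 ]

rank = 3

r1 ← 1/2·r1
  [  1  1/2  0 ]
  [  8    1  1 ]
  [ -3   -1  0 ]
r2 ← r2 − 8·r1
  [  1  1/2  0 ]
  [  0   -3  1 ]
  [ -3   -1  0 ]
r3 ← r3 + 3·r1
  [ 1  1/2  0 ]
  [ 0   -3  1 ]
  [ 0  1/2  0 ]
r2 ← -1/3·r2
  [ 1  1/2     0 ]
  [ 0    1  -1/3 ]
  [ 0  1/2     0 ]
r3 ← r3 − 1/2·r2
  [ 1  1/2     0 ]
  [ 0    1  -1/3 ]
  [ 0    0   1/6 ]
r3 ← 6·r3
  [ 1  1/2     0 ]
  [ 0    1  -1/3 ]
  [ 0    0     1 ]
r2 ← r2 + 1/3·r3
  [ 1  1/2  0 ]
  [ 0    1  0 ]
  [ 0    0  1 ]
r1 ← r1 − 1/2·r2
  [ 1  0  0 ]
  [ 0  1  0 ]
  [ 0  0  1 ]
The reduced form has 3 nonzero rows.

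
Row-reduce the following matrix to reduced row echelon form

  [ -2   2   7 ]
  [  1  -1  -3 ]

[[1, -1, 0], [0, 0, 1]]

R1 → -1/2·R1
  [ 1  -1  -7/2 ]
  [ 1  -1    -3 ]
R2 → R2 − R1
  [ 1  -1  -7/2 ]
  [ 0   0   1/2 ]
R2 → 2·R2
  [ 1  -1  -7/2 ]
  [ 0   0     1 ]
R1 → R1 + 7/2·R2
  [ 1  -1  0 ]
  [ 0   0  1 ]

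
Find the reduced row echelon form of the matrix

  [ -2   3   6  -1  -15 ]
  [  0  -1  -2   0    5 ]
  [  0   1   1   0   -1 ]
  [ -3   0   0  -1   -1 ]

[[1, 0, 0, 0, 1], [0, 1, 0, 0, 3], [0, 0, 1, 0, -4], [0, 0, 0, 1, -2]]

ρ1 ← -1/2·ρ1
  [  1  -3/2  -3  1/2  15/2 ]
  [  0    -1  -2    0     5 ]
  [  0     1   1    0    -1 ]
  [ -3     0   0   -1    -1 ]
ρ4 ← ρ4 + 3·ρ1
  [ 1  -3/2  -3  1/2  15/2 ]
  [ 0    -1  -2    0     5 ]
  [ 0     1   1    0    -1 ]
  [ 0  -9/2  -9  1/2  43/2 ]
ρ2 ← -1·ρ2
  [ 1  -3/2  -3  1/2  15/2 ]
  [ 0     1   2    0    -5 ]
  [ 0     1   1    0    -1 ]
  [ 0  -9/2  -9  1/2  43/2 ]
ρ3 ← ρ3 − ρ2
  [ 1  -3/2  -3  1/2  15/2 ]
  [ 0     1   2    0    -5 ]
  [ 0     0  -1    0     4 ]
  [ 0  -9/2  -9  1/2  43/2 ]
ρ4 ← ρ4 + 9/2·ρ2
  [ 1  -3/2  -3  1/2  15/2 ]
  [ 0     1   2    0    -5 ]
  [ 0     0  -1    0     4 ]
  [ 0     0   0  1/2    -1 ]
ρ3 ← -1·ρ3
  [ 1  -3/2  -3  1/2  15/2 ]
  [ 0     1   2    0    -5 ]
  [ 0     0   1    0    -4 ]
  [ 0     0   0  1/2    -1 ]
ρ4 ← 2·ρ4
  [ 1  -3/2  -3  1/2  15/2 ]
  [ 0     1   2    0    -5 ]
  [ 0     0   1    0    -4 ]
  [ 0     0   0    1    -2 ]
ρ1 ← ρ1 − 1/2·ρ4
  [ 1  -3/2  -3  0  17/2 ]
  [ 0     1   2  0    -5 ]
  [ 0     0   1  0    -4 ]
  [ 0     0   0  1    -2 ]
ρ2 ← ρ2 − 2·ρ3
  [ 1  -3/2  -3  0  17/2 ]
  [ 0     1   0  0     3 ]
  [ 0     0   1  0    -4 ]
  [ 0     0   0  1    -2 ]
ρ1 ← ρ1 + 3·ρ3
  [ 1  -3/2  0  0  -7/2 ]
  [ 0     1  0  0     3 ]
  [ 0     0  1  0    -4 ]
  [ 0     0  0  1    -2 ]
ρ1 ← ρ1 + 3/2·ρ2
  [ 1  0  0  0   1 ]
  [ 0  1  0  0   3 ]
  [ 0  0  1  0  -4 ]
  [ 0  0  0  1  -2 ]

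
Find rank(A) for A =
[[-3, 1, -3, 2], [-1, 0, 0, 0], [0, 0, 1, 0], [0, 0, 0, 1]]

rank = 4

r1 → -1/3·r1
  [  1  -1/3  1  -2/3 ]
  [ -1     0  0     0 ]
  [  0     0  1     0 ]
  [  0     0  0     1 ]
r2 → r2 + r1
  [ 1  -1/3  1  -2/3 ]
  [ 0  -1/3  1  -2/3 ]
  [ 0     0  1     0 ]
  [ 0     0  0     1 ]
r2 → -3·r2
  [ 1  -1/3   1  -2/3 ]
  [ 0     1  -3     2 ]
  [ 0     0   1     0 ]
  [ 0     0   0     1 ]
r2 → r2 − 2·r4
  [ 1  -1/3   1  -2/3 ]
  [ 0     1  -3     0 ]
  [ 0     0   1     0 ]
  [ 0     0   0     1 ]
r1 → r1 + 2/3·r4
  [ 1  -1/3   1  0 ]
  [ 0     1  -3  0 ]
  [ 0     0   1  0 ]
  [ 0     0   0  1 ]
r2 → r2 + 3·r3
  [ 1  -1/3  1  0 ]
  [ 0     1  0  0 ]
  [ 0     0  1  0 ]
  [ 0     0  0  1 ]
r1 → r1 − r3
  [ 1  -1/3  0  0 ]
  [ 0     1  0  0 ]
  [ 0     0  1  0 ]
  [ 0     0  0  1 ]
r1 → r1 + 1/3·r2
  [ 1  0  0  0 ]
  [ 0  1  0  0 ]
  [ 0  0  1  0 ]
  [ 0  0  0  1 ]
The reduced form has 4 nonzero rows.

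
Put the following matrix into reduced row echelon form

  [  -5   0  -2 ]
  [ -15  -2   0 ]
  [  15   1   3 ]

R1 ← -1/5·R1
  [   1   0  2/5 ]
  [ -15  -2    0 ]
  [  15   1    3 ]
R2 ← R2 + 15·R1
  [  1   0  2/5 ]
  [  0  -2    6 ]
  [ 15   1    3 ]
R3 ← R3 − 15·R1
  [ 1   0  2/5 ]
  [ 0  -2    6 ]
  [ 0   1   -3 ]
R2 ← -1/2·R2
  [ 1  0  2/5 ]
  [ 0  1   -3 ]
  [ 0  1   -3 ]
R3 ← R3 − R2
  [ 1  0  2/5 ]
  [ 0  1   -3 ]
  [ 0  0    0 ]

[[1, 0, 2/5], [0, 1, -3], [0, 0, 0]]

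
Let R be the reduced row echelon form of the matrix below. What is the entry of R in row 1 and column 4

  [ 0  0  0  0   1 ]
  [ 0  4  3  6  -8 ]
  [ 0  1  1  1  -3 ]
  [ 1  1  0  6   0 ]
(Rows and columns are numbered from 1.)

r1 ↔ r4
  [ 1  1  0  6   0 ]
  [ 0  4  3  6  -8 ]
  [ 0  1  1  1  -3 ]
  [ 0  0  0  0   1 ]
r2 := 1/4·r2
  [ 1  1    0    6   0 ]
  [ 0  1  3/4  3/2  -2 ]
  [ 0  1    1    1  -3 ]
  [ 0  0    0    0   1 ]
r3 := r3 − r2
  [ 1  1    0     6   0 ]
  [ 0  1  3/4   3/2  -2 ]
  [ 0  0  1/4  -1/2  -1 ]
  [ 0  0    0     0   1 ]
r3 := 4·r3
  [ 1  1    0    6   0 ]
  [ 0  1  3/4  3/2  -2 ]
  [ 0  0    1   -2  -4 ]
  [ 0  0    0    0   1 ]
r3 := r3 + 4·r4
  [ 1  1    0    6   0 ]
  [ 0  1  3/4  3/2  -2 ]
  [ 0  0    1   -2   0 ]
  [ 0  0    0    0   1 ]
r2 := r2 + 2·r4
  [ 1  1    0    6  0 ]
  [ 0  1  3/4  3/2  0 ]
  [ 0  0    1   -2  0 ]
  [ 0  0    0    0  1 ]
r2 := r2 − 3/4·r3
  [ 1  1  0   6  0 ]
  [ 0  1  0   3  0 ]
  [ 0  0  1  -2  0 ]
  [ 0  0  0   0  1 ]
r1 := r1 − r2
  [ 1  0  0   3  0 ]
  [ 0  1  0   3  0 ]
  [ 0  0  1  -2  0 ]
  [ 0  0  0   0  1 ]

3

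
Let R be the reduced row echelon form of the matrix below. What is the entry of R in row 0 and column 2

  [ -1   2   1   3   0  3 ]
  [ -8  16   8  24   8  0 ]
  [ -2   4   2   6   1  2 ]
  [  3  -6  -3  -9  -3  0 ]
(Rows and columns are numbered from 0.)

-1

r1 ← -1·r1
r2 ← r2 + 8·r1
r3 ← r3 + 2·r1
r4 ← r4 − 3·r1
r2 ← 1/8·r2
r3 ← r3 − r2
r4 ← r4 + 3·r2
r3 ← -1·r3
r2 ← r2 + 3·r3
r1 ← r1 + 3·r3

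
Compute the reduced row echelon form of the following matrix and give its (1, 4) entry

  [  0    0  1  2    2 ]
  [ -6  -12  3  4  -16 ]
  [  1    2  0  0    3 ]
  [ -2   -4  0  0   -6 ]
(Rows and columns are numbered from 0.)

-2

r1 ↔ r2
  [ -6  -12  3  4  -16 ]
  [  0    0  1  2    2 ]
  [  1    2  0  0    3 ]
  [ -2   -4  0  0   -6 ]
r1 -> -1/6·r1
  [  1   2  -1/2  -2/3  8/3 ]
  [  0   0     1     2    2 ]
  [  1   2     0     0    3 ]
  [ -2  -4     0     0   -6 ]
r3 -> r3 − r1
  [  1   2  -1/2  -2/3  8/3 ]
  [  0   0     1     2    2 ]
  [  0   0   1/2   2/3  1/3 ]
  [ -2  -4     0     0   -6 ]
r4 -> r4 + 2·r1
  [ 1  2  -1/2  -2/3   8/3 ]
  [ 0  0     1     2     2 ]
  [ 0  0   1/2   2/3   1/3 ]
  [ 0  0    -1  -4/3  -2/3 ]
r3 -> r3 − 1/2·r2
  [ 1  2  -1/2  -2/3   8/3 ]
  [ 0  0     1     2     2 ]
  [ 0  0     0  -1/3  -2/3 ]
  [ 0  0    -1  -4/3  -2/3 ]
r4 -> r4 + r2
  [ 1  2  -1/2  -2/3   8/3 ]
  [ 0  0     1     2     2 ]
  [ 0  0     0  -1/3  -2/3 ]
  [ 0  0     0   2/3   4/3 ]
r3 -> -3·r3
  [ 1  2  -1/2  -2/3  8/3 ]
  [ 0  0     1     2    2 ]
  [ 0  0     0     1    2 ]
  [ 0  0     0   2/3  4/3 ]
r4 -> r4 − 2/3·r3
  [ 1  2  -1/2  -2/3  8/3 ]
  [ 0  0     1     2    2 ]
  [ 0  0     0     1    2 ]
  [ 0  0     0     0    0 ]
r2 -> r2 − 2·r3
  [ 1  2  -1/2  -2/3  8/3 ]
  [ 0  0     1     0   -2 ]
  [ 0  0     0     1    2 ]
  [ 0  0     0     0    0 ]
r1 -> r1 + 2/3·r3
  [ 1  2  -1/2  0   4 ]
  [ 0  0     1  0  -2 ]
  [ 0  0     0  1   2 ]
  [ 0  0     0  0   0 ]
r1 -> r1 + 1/2·r2
  [ 1  2  0  0   3 ]
  [ 0  0  1  0  -2 ]
  [ 0  0  0  1   2 ]
  [ 0  0  0  0   0 ]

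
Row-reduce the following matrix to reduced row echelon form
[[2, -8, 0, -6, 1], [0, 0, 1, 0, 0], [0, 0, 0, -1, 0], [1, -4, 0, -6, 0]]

[[1, -4, 0, 0, 0], [0, 0, 1, 0, 0], [0, 0, 0, 1, 0], [0, 0, 0, 0, 1]]

r1 → 1/2·r1
  [ 1  -4  0  -3  1/2 ]
  [ 0   0  1   0    0 ]
  [ 0   0  0  -1    0 ]
  [ 1  -4  0  -6    0 ]
r4 → r4 − r1
  [ 1  -4  0  -3   1/2 ]
  [ 0   0  1   0     0 ]
  [ 0   0  0  -1     0 ]
  [ 0   0  0  -3  -1/2 ]
r3 → -1·r3
  [ 1  -4  0  -3   1/2 ]
  [ 0   0  1   0     0 ]
  [ 0   0  0   1     0 ]
  [ 0   0  0  -3  -1/2 ]
r4 → r4 + 3·r3
  [ 1  -4  0  -3   1/2 ]
  [ 0   0  1   0     0 ]
  [ 0   0  0   1     0 ]
  [ 0   0  0   0  -1/2 ]
r4 → -2·r4
  [ 1  -4  0  -3  1/2 ]
  [ 0   0  1   0    0 ]
  [ 0   0  0   1    0 ]
  [ 0   0  0   0    1 ]
r1 → r1 − 1/2·r4
  [ 1  -4  0  -3  0 ]
  [ 0   0  1   0  0 ]
  [ 0   0  0   1  0 ]
  [ 0   0  0   0  1 ]
r1 → r1 + 3·r3
  [ 1  -4  0  0  0 ]
  [ 0   0  1  0  0 ]
  [ 0   0  0  1  0 ]
  [ 0   0  0  0  1 ]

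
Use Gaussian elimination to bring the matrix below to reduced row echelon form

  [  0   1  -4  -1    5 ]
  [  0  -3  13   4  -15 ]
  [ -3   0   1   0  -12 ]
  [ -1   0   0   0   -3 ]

Swap ρ1 and ρ3.
  [ -3   0   1   0  -12 ]
  [  0  -3  13   4  -15 ]
  [  0   1  -4  -1    5 ]
  [ -1   0   0   0   -3 ]
Multiply ρ1 by -1/3.
  [  1   0  -1/3   0    4 ]
  [  0  -3    13   4  -15 ]
  [  0   1    -4  -1    5 ]
  [ -1   0     0   0   -3 ]
Add ρ1 to ρ4.
  [ 1   0  -1/3   0    4 ]
  [ 0  -3    13   4  -15 ]
  [ 0   1    -4  -1    5 ]
  [ 0   0  -1/3   0    1 ]
Multiply ρ2 by -1/3.
  [ 1  0   -1/3     0  4 ]
  [ 0  1  -13/3  -4/3  5 ]
  [ 0  1     -4    -1  5 ]
  [ 0  0   -1/3     0  1 ]
Subtract ρ2 from ρ3.
  [ 1  0   -1/3     0  4 ]
  [ 0  1  -13/3  -4/3  5 ]
  [ 0  0    1/3   1/3  0 ]
  [ 0  0   -1/3     0  1 ]
Multiply ρ3 by 3.
  [ 1  0   -1/3     0  4 ]
  [ 0  1  -13/3  -4/3  5 ]
  [ 0  0      1     1  0 ]
  [ 0  0   -1/3     0  1 ]
Add 1/3 times ρ3 to ρ4.
  [ 1  0   -1/3     0  4 ]
  [ 0  1  -13/3  -4/3  5 ]
  [ 0  0      1     1  0 ]
  [ 0  0      0   1/3  1 ]
Multiply ρ4 by 3.
  [ 1  0   -1/3     0  4 ]
  [ 0  1  -13/3  -4/3  5 ]
  [ 0  0      1     1  0 ]
  [ 0  0      0     1  3 ]
Subtract ρ4 from ρ3.
  [ 1  0   -1/3     0   4 ]
  [ 0  1  -13/3  -4/3   5 ]
  [ 0  0      1     0  -3 ]
  [ 0  0      0     1   3 ]
Add 4/3 times ρ4 to ρ2.
  [ 1  0   -1/3  0   4 ]
  [ 0  1  -13/3  0   9 ]
  [ 0  0      1  0  -3 ]
  [ 0  0      0  1   3 ]
Add 13/3 times ρ3 to ρ2.
  [ 1  0  -1/3  0   4 ]
  [ 0  1     0  0  -4 ]
  [ 0  0     1  0  -3 ]
  [ 0  0     0  1   3 ]
Add 1/3 times ρ3 to ρ1.
  [ 1  0  0  0   3 ]
  [ 0  1  0  0  -4 ]
  [ 0  0  1  0  -3 ]
  [ 0  0  0  1   3 ]

[[1, 0, 0, 0, 3], [0, 1, 0, 0, -4], [0, 0, 1, 0, -3], [0, 0, 0, 1, 3]]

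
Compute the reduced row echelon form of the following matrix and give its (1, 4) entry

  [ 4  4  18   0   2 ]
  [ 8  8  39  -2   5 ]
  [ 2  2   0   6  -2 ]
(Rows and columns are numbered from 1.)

3

r1 ← 1/4·r1
r2 ← r2 − 8·r1
r3 ← r3 − 2·r1
r2 ← 1/3·r2
r3 ← r3 + 9·r2
r1 ← r1 − 9/2·r2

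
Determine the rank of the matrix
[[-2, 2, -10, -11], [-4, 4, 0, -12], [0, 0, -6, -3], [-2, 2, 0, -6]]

R1 ← -1/2·R1
  [  1  -1   5  11/2 ]
  [ -4   4   0   -12 ]
  [  0   0  -6    -3 ]
  [ -2   2   0    -6 ]
R2 ← R2 + 4·R1
  [  1  -1   5  11/2 ]
  [  0   0  20    10 ]
  [  0   0  -6    -3 ]
  [ -2   2   0    -6 ]
R4 ← R4 + 2·R1
  [ 1  -1   5  11/2 ]
  [ 0   0  20    10 ]
  [ 0   0  -6    -3 ]
  [ 0   0  10     5 ]
R2 ← 1/20·R2
  [ 1  -1   5  11/2 ]
  [ 0   0   1   1/2 ]
  [ 0   0  -6    -3 ]
  [ 0   0  10     5 ]
R3 ← R3 + 6·R2
  [ 1  -1   5  11/2 ]
  [ 0   0   1   1/2 ]
  [ 0   0   0     0 ]
  [ 0   0  10     5 ]
R4 ← R4 − 10·R2
  [ 1  -1  5  11/2 ]
  [ 0   0  1   1/2 ]
  [ 0   0  0     0 ]
  [ 0   0  0     0 ]
R1 ← R1 − 5·R2
  [ 1  -1  0    3 ]
  [ 0   0  1  1/2 ]
  [ 0   0  0    0 ]
  [ 0   0  0    0 ]
The reduced form has 2 nonzero rows.

rank = 2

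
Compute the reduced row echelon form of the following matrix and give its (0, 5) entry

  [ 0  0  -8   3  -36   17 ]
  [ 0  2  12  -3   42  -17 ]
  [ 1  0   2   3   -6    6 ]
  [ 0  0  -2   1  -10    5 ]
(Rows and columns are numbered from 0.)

r1 <-> r3
  [ 1  0   2   3   -6    6 ]
  [ 0  2  12  -3   42  -17 ]
  [ 0  0  -8   3  -36   17 ]
  [ 0  0  -2   1  -10    5 ]
r2 ← 1/2·r2
  [ 1  0   2     3   -6      6 ]
  [ 0  1   6  -3/2   21  -17/2 ]
  [ 0  0  -8     3  -36     17 ]
  [ 0  0  -2     1  -10      5 ]
r3 ← -1/8·r3
  [ 1  0   2     3   -6      6 ]
  [ 0  1   6  -3/2   21  -17/2 ]
  [ 0  0   1  -3/8  9/2  -17/8 ]
  [ 0  0  -2     1  -10      5 ]
r4 ← r4 + 2·r3
  [ 1  0  2     3   -6      6 ]
  [ 0  1  6  -3/2   21  -17/2 ]
  [ 0  0  1  -3/8  9/2  -17/8 ]
  [ 0  0  0   1/4   -1    3/4 ]
r4 ← 4·r4
  [ 1  0  2     3   -6      6 ]
  [ 0  1  6  -3/2   21  -17/2 ]
  [ 0  0  1  -3/8  9/2  -17/8 ]
  [ 0  0  0     1   -4      3 ]
r3 ← r3 + 3/8·r4
  [ 1  0  2     3  -6      6 ]
  [ 0  1  6  -3/2  21  -17/2 ]
  [ 0  0  1     0   3     -1 ]
  [ 0  0  0     1  -4      3 ]
r2 ← r2 + 3/2·r4
  [ 1  0  2  3  -6   6 ]
  [ 0  1  6  0  15  -4 ]
  [ 0  0  1  0   3  -1 ]
  [ 0  0  0  1  -4   3 ]
r1 ← r1 − 3·r4
  [ 1  0  2  0   6  -3 ]
  [ 0  1  6  0  15  -4 ]
  [ 0  0  1  0   3  -1 ]
  [ 0  0  0  1  -4   3 ]
r2 ← r2 − 6·r3
  [ 1  0  2  0   6  -3 ]
  [ 0  1  0  0  -3   2 ]
  [ 0  0  1  0   3  -1 ]
  [ 0  0  0  1  -4   3 ]
r1 ← r1 − 2·r3
  [ 1  0  0  0   0  -1 ]
  [ 0  1  0  0  -3   2 ]
  [ 0  0  1  0   3  -1 ]
  [ 0  0  0  1  -4   3 ]

-1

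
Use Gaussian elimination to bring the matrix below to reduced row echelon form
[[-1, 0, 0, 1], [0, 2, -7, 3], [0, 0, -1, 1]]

[[1, 0, 0, -1], [0, 1, 0, -2], [0, 0, 1, -1]]

r1 -> -1·r1
r2 -> 1/2·r2
r3 -> -1·r3
r2 -> r2 + 7/2·r3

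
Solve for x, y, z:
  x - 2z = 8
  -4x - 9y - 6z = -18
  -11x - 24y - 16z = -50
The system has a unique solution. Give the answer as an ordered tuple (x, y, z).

(6, 0, -1)

Form the augmented matrix and row-reduce:
  [   1    0   -2  |    8 ]
  [  -4   -9   -6  |  -18 ]
  [ -11  -24  -16  |  -50 ]
r2 := r2 + 4·r1
  [   1    0   -2  |    8 ]
  [   0   -9  -14  |   14 ]
  [ -11  -24  -16  |  -50 ]
r3 := r3 + 11·r1
  [ 1    0   -2  |   8 ]
  [ 0   -9  -14  |  14 ]
  [ 0  -24  -38  |  38 ]
r2 := -1/9·r2
  [ 1    0    -2  |      8 ]
  [ 0    1  14/9  |  -14/9 ]
  [ 0  -24   -38  |     38 ]
r3 := r3 + 24·r2
  [ 1  0    -2  |      8 ]
  [ 0  1  14/9  |  -14/9 ]
  [ 0  0  -2/3  |    2/3 ]
r3 := -3/2·r3
  [ 1  0    -2  |      8 ]
  [ 0  1  14/9  |  -14/9 ]
  [ 0  0     1  |     -1 ]
r2 := r2 − 14/9·r3
  [ 1  0  -2  |   8 ]
  [ 0  1   0  |   0 ]
  [ 0  0   1  |  -1 ]
r1 := r1 + 2·r3
  [ 1  0  0  |   6 ]
  [ 0  1  0  |   0 ]
  [ 0  0  1  |  -1 ]
Reading off the last column: x = 6, y = 0, z = -1.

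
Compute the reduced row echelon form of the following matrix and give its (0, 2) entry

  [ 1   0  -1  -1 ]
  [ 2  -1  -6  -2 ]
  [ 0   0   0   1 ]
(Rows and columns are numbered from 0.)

r2 → r2 − 2·r1
  [ 1   0  -1  -1 ]
  [ 0  -1  -4   0 ]
  [ 0   0   0   1 ]
r2 → -1·r2
  [ 1  0  -1  -1 ]
  [ 0  1   4   0 ]
  [ 0  0   0   1 ]
r1 → r1 + r3
  [ 1  0  -1  0 ]
  [ 0  1   4  0 ]
  [ 0  0   0  1 ]

-1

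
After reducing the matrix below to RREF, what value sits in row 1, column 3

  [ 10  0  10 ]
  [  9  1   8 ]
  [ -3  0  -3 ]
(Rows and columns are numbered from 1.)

r1 -> 1/10·r1
  [  1  0   1 ]
  [  9  1   8 ]
  [ -3  0  -3 ]
r2 -> r2 − 9·r1
  [  1  0   1 ]
  [  0  1  -1 ]
  [ -3  0  -3 ]
r3 -> r3 + 3·r1
  [ 1  0   1 ]
  [ 0  1  -1 ]
  [ 0  0   0 ]

1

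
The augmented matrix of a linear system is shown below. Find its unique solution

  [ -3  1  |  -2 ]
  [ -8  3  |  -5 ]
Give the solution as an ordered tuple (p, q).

ρ1 ← -1/3·ρ1
  [  1  -1/3  |  2/3 ]
  [ -8     3  |   -5 ]
ρ2 ← ρ2 + 8·ρ1
  [ 1  -1/3  |  2/3 ]
  [ 0   1/3  |  1/3 ]
ρ2 ← 3·ρ2
  [ 1  -1/3  |  2/3 ]
  [ 0     1  |    1 ]
ρ1 ← ρ1 + 1/3·ρ2
  [ 1  0  |  1 ]
  [ 0  1  |  1 ]
Reading off the last column: p = 1, q = 1.

(1, 1)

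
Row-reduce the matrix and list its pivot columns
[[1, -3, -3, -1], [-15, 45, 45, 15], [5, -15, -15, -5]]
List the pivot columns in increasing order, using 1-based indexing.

1

ρ2 ← ρ2 + 15·ρ1
  [ 1   -3   -3  -1 ]
  [ 0    0    0   0 ]
  [ 5  -15  -15  -5 ]
ρ3 ← ρ3 − 5·ρ1
  [ 1  -3  -3  -1 ]
  [ 0   0   0   0 ]
  [ 0   0   0   0 ]
Pivot columns are the columns containing a leading 1.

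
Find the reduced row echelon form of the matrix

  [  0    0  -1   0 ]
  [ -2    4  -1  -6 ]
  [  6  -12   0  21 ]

R1 <-> R2
  [ -2    4  -1  -6 ]
  [  0    0  -1   0 ]
  [  6  -12   0  21 ]
R1 ← -1/2·R1
  [ 1   -2  1/2   3 ]
  [ 0    0   -1   0 ]
  [ 6  -12    0  21 ]
R3 ← R3 − 6·R1
  [ 1  -2  1/2  3 ]
  [ 0   0   -1  0 ]
  [ 0   0   -3  3 ]
R2 ← -1·R2
  [ 1  -2  1/2  3 ]
  [ 0   0    1  0 ]
  [ 0   0   -3  3 ]
R3 ← R3 + 3·R2
  [ 1  -2  1/2  3 ]
  [ 0   0    1  0 ]
  [ 0   0    0  3 ]
R3 ← 1/3·R3
  [ 1  -2  1/2  3 ]
  [ 0   0    1  0 ]
  [ 0   0    0  1 ]
R1 ← R1 − 3·R3
  [ 1  -2  1/2  0 ]
  [ 0   0    1  0 ]
  [ 0   0    0  1 ]
R1 ← R1 − 1/2·R2
  [ 1  -2  0  0 ]
  [ 0   0  1  0 ]
  [ 0   0  0  1 ]

[[1, -2, 0, 0], [0, 0, 1, 0], [0, 0, 0, 1]]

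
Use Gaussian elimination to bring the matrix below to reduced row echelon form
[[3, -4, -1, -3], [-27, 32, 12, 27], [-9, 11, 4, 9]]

[[1, 0, 0, -1], [0, 1, 0, 0], [0, 0, 1, 0]]

Multiply R1 by 1/3.
  [   1  -4/3  -1/3  -1 ]
  [ -27    32    12  27 ]
  [  -9    11     4   9 ]
Add 27 times R1 to R2.
  [  1  -4/3  -1/3  -1 ]
  [  0    -4     3   0 ]
  [ -9    11     4   9 ]
Add 9 times R1 to R3.
  [ 1  -4/3  -1/3  -1 ]
  [ 0    -4     3   0 ]
  [ 0    -1     1   0 ]
Multiply R2 by -1/4.
  [ 1  -4/3  -1/3  -1 ]
  [ 0     1  -3/4   0 ]
  [ 0    -1     1   0 ]
Add R2 to R3.
  [ 1  -4/3  -1/3  -1 ]
  [ 0     1  -3/4   0 ]
  [ 0     0   1/4   0 ]
Multiply R3 by 4.
  [ 1  -4/3  -1/3  -1 ]
  [ 0     1  -3/4   0 ]
  [ 0     0     1   0 ]
Add 3/4 times R3 to R2.
  [ 1  -4/3  -1/3  -1 ]
  [ 0     1     0   0 ]
  [ 0     0     1   0 ]
Add 1/3 times R3 to R1.
  [ 1  -4/3  0  -1 ]
  [ 0     1  0   0 ]
  [ 0     0  1   0 ]
Add 4/3 times R2 to R1.
  [ 1  0  0  -1 ]
  [ 0  1  0   0 ]
  [ 0  0  1   0 ]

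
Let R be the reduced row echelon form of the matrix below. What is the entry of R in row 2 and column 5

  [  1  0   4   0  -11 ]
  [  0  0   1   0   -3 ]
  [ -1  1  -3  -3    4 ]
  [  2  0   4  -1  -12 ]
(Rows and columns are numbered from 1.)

Add r1 to r3.
  [ 1  0  4   0  -11 ]
  [ 0  0  1   0   -3 ]
  [ 0  1  1  -3   -7 ]
  [ 2  0  4  -1  -12 ]
Subtract 2 times r1 from r4.
  [ 1  0   4   0  -11 ]
  [ 0  0   1   0   -3 ]
  [ 0  1   1  -3   -7 ]
  [ 0  0  -4  -1   10 ]
Swap r2 and r3.
  [ 1  0   4   0  -11 ]
  [ 0  1   1  -3   -7 ]
  [ 0  0   1   0   -3 ]
  [ 0  0  -4  -1   10 ]
Add 4 times r3 to r4.
  [ 1  0  4   0  -11 ]
  [ 0  1  1  -3   -7 ]
  [ 0  0  1   0   -3 ]
  [ 0  0  0  -1   -2 ]
Multiply r4 by -1.
  [ 1  0  4   0  -11 ]
  [ 0  1  1  -3   -7 ]
  [ 0  0  1   0   -3 ]
  [ 0  0  0   1    2 ]
Add 3 times r4 to r2.
  [ 1  0  4  0  -11 ]
  [ 0  1  1  0   -1 ]
  [ 0  0  1  0   -3 ]
  [ 0  0  0  1    2 ]
Subtract r3 from r2.
  [ 1  0  4  0  -11 ]
  [ 0  1  0  0    2 ]
  [ 0  0  1  0   -3 ]
  [ 0  0  0  1    2 ]
Subtract 4 times r3 from r1.
  [ 1  0  0  0   1 ]
  [ 0  1  0  0   2 ]
  [ 0  0  1  0  -3 ]
  [ 0  0  0  1   2 ]

2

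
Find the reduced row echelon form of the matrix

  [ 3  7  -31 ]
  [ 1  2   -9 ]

ρ1 := 1/3·ρ1
  [ 1  7/3  -31/3 ]
  [ 1    2     -9 ]
ρ2 := ρ2 − ρ1
  [ 1   7/3  -31/3 ]
  [ 0  -1/3    4/3 ]
ρ2 := -3·ρ2
  [ 1  7/3  -31/3 ]
  [ 0    1     -4 ]
ρ1 := ρ1 − 7/3·ρ2
  [ 1  0  -1 ]
  [ 0  1  -4 ]

[[1, 0, -1], [0, 1, -4]]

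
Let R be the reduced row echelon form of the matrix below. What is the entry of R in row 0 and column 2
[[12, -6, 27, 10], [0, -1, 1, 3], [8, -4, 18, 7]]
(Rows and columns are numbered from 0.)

Multiply R1 by 1/12.
  [ 1  -1/2  9/4  5/6 ]
  [ 0    -1    1    3 ]
  [ 8    -4   18    7 ]
Subtract 8 times R1 from R3.
  [ 1  -1/2  9/4  5/6 ]
  [ 0    -1    1    3 ]
  [ 0     0    0  1/3 ]
Multiply R2 by -1.
  [ 1  -1/2  9/4  5/6 ]
  [ 0     1   -1   -3 ]
  [ 0     0    0  1/3 ]
Multiply R3 by 3.
  [ 1  -1/2  9/4  5/6 ]
  [ 0     1   -1   -3 ]
  [ 0     0    0    1 ]
Add 3 times R3 to R2.
  [ 1  -1/2  9/4  5/6 ]
  [ 0     1   -1    0 ]
  [ 0     0    0    1 ]
Subtract 5/6 times R3 from R1.
  [ 1  -1/2  9/4  0 ]
  [ 0     1   -1  0 ]
  [ 0     0    0  1 ]
Add 1/2 times R2 to R1.
  [ 1  0  7/4  0 ]
  [ 0  1   -1  0 ]
  [ 0  0    0  1 ]

7/4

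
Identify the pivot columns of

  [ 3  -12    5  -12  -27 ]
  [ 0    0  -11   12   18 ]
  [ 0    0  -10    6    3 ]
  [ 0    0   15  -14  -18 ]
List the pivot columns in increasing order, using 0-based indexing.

0, 2, 3, 4

Multiply R1 by 1/3.
  [ 1  -4  5/3   -4   -9 ]
  [ 0   0  -11   12   18 ]
  [ 0   0  -10    6    3 ]
  [ 0   0   15  -14  -18 ]
Multiply R2 by -1/11.
  [ 1  -4  5/3      -4      -9 ]
  [ 0   0    1  -12/11  -18/11 ]
  [ 0   0  -10       6       3 ]
  [ 0   0   15     -14     -18 ]
Add 10 times R2 to R3.
  [ 1  -4  5/3      -4       -9 ]
  [ 0   0    1  -12/11   -18/11 ]
  [ 0   0    0  -54/11  -147/11 ]
  [ 0   0   15     -14      -18 ]
Subtract 15 times R2 from R4.
  [ 1  -4  5/3      -4       -9 ]
  [ 0   0    1  -12/11   -18/11 ]
  [ 0   0    0  -54/11  -147/11 ]
  [ 0   0    0   26/11    72/11 ]
Multiply R3 by -11/54.
  [ 1  -4  5/3      -4      -9 ]
  [ 0   0    1  -12/11  -18/11 ]
  [ 0   0    0       1   49/18 ]
  [ 0   0    0   26/11   72/11 ]
Subtract 26/11 times R3 from R4.
  [ 1  -4  5/3      -4      -9 ]
  [ 0   0    1  -12/11  -18/11 ]
  [ 0   0    0       1   49/18 ]
  [ 0   0    0       0     1/9 ]
Multiply R4 by 9.
  [ 1  -4  5/3      -4      -9 ]
  [ 0   0    1  -12/11  -18/11 ]
  [ 0   0    0       1   49/18 ]
  [ 0   0    0       0       1 ]
Subtract 49/18 times R4 from R3.
  [ 1  -4  5/3      -4      -9 ]
  [ 0   0    1  -12/11  -18/11 ]
  [ 0   0    0       1       0 ]
  [ 0   0    0       0       1 ]
Add 18/11 times R4 to R2.
  [ 1  -4  5/3      -4  -9 ]
  [ 0   0    1  -12/11   0 ]
  [ 0   0    0       1   0 ]
  [ 0   0    0       0   1 ]
Add 9 times R4 to R1.
  [ 1  -4  5/3      -4  0 ]
  [ 0   0    1  -12/11  0 ]
  [ 0   0    0       1  0 ]
  [ 0   0    0       0  1 ]
Add 12/11 times R3 to R2.
  [ 1  -4  5/3  -4  0 ]
  [ 0   0    1   0  0 ]
  [ 0   0    0   1  0 ]
  [ 0   0    0   0  1 ]
Add 4 times R3 to R1.
  [ 1  -4  5/3  0  0 ]
  [ 0   0    1  0  0 ]
  [ 0   0    0  1  0 ]
  [ 0   0    0  0  1 ]
Subtract 5/3 times R2 from R1.
  [ 1  -4  0  0  0 ]
  [ 0   0  1  0  0 ]
  [ 0   0  0  1  0 ]
  [ 0   0  0  0  1 ]
Pivot columns are the columns containing a leading 1.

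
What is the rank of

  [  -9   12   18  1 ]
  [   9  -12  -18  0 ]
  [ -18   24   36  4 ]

rank = 2

r1 := -1/9·r1
  [   1  -4/3   -2  -1/9 ]
  [   9   -12  -18     0 ]
  [ -18    24   36     4 ]
r2 := r2 − 9·r1
  [   1  -4/3  -2  -1/9 ]
  [   0     0   0     1 ]
  [ -18    24  36     4 ]
r3 := r3 + 18·r1
  [ 1  -4/3  -2  -1/9 ]
  [ 0     0   0     1 ]
  [ 0     0   0     2 ]
r3 := r3 − 2·r2
  [ 1  -4/3  -2  -1/9 ]
  [ 0     0   0     1 ]
  [ 0     0   0     0 ]
r1 := r1 + 1/9·r2
  [ 1  -4/3  -2  0 ]
  [ 0     0   0  1 ]
  [ 0     0   0  0 ]
The reduced form has 2 nonzero rows.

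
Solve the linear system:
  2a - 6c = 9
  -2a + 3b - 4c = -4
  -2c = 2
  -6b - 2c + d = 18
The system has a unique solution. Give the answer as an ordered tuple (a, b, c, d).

Form the augmented matrix and row-reduce:
  [  2   0  -6  0  |   9 ]
  [ -2   3  -4  0  |  -4 ]
  [  0   0  -2  0  |   2 ]
  [  0  -6  -2  1  |  18 ]
R1 := 1/2·R1
R2 := R2 + 2·R1
R2 := 1/3·R2
R4 := R4 + 6·R2
R3 := -1/2·R3
R4 := R4 + 22·R3
R2 := R2 + 10/3·R3
R1 := R1 + 3·R3
Reading off the last column: a = 3/2, b = -5/3, c = -1, d = 6.

(3/2, -5/3, -1, 6)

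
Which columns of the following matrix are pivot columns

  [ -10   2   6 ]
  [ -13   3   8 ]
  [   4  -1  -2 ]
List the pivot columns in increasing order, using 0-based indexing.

0, 1, 2

R1 ← -1/10·R1
  [   1  -1/5  -3/5 ]
  [ -13     3     8 ]
  [   4    -1    -2 ]
R2 ← R2 + 13·R1
  [ 1  -1/5  -3/5 ]
  [ 0   2/5   1/5 ]
  [ 4    -1    -2 ]
R3 ← R3 − 4·R1
  [ 1  -1/5  -3/5 ]
  [ 0   2/5   1/5 ]
  [ 0  -1/5   2/5 ]
R2 ← 5/2·R2
  [ 1  -1/5  -3/5 ]
  [ 0     1   1/2 ]
  [ 0  -1/5   2/5 ]
R3 ← R3 + 1/5·R2
  [ 1  -1/5  -3/5 ]
  [ 0     1   1/2 ]
  [ 0     0   1/2 ]
R3 ← 2·R3
  [ 1  -1/5  -3/5 ]
  [ 0     1   1/2 ]
  [ 0     0     1 ]
R2 ← R2 − 1/2·R3
  [ 1  -1/5  -3/5 ]
  [ 0     1     0 ]
  [ 0     0     1 ]
R1 ← R1 + 3/5·R3
  [ 1  -1/5  0 ]
  [ 0     1  0 ]
  [ 0     0  1 ]
R1 ← R1 + 1/5·R2
  [ 1  0  0 ]
  [ 0  1  0 ]
  [ 0  0  1 ]
Pivot columns are the columns containing a leading 1.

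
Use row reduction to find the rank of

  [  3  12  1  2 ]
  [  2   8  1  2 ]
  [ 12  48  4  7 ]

ρ1 -> 1/3·ρ1
  [  1   4  1/3  2/3 ]
  [  2   8    1    2 ]
  [ 12  48    4    7 ]
ρ2 -> ρ2 − 2·ρ1
  [  1   4  1/3  2/3 ]
  [  0   0  1/3  2/3 ]
  [ 12  48    4    7 ]
ρ3 -> ρ3 − 12·ρ1
  [ 1  4  1/3  2/3 ]
  [ 0  0  1/3  2/3 ]
  [ 0  0    0   -1 ]
ρ2 -> 3·ρ2
  [ 1  4  1/3  2/3 ]
  [ 0  0    1    2 ]
  [ 0  0    0   -1 ]
ρ3 -> -1·ρ3
  [ 1  4  1/3  2/3 ]
  [ 0  0    1    2 ]
  [ 0  0    0    1 ]
ρ2 -> ρ2 − 2·ρ3
  [ 1  4  1/3  2/3 ]
  [ 0  0    1    0 ]
  [ 0  0    0    1 ]
ρ1 -> ρ1 − 2/3·ρ3
  [ 1  4  1/3  0 ]
  [ 0  0    1  0 ]
  [ 0  0    0  1 ]
ρ1 -> ρ1 − 1/3·ρ2
  [ 1  4  0  0 ]
  [ 0  0  1  0 ]
  [ 0  0  0  1 ]
The reduced form has 3 nonzero rows.

rank = 3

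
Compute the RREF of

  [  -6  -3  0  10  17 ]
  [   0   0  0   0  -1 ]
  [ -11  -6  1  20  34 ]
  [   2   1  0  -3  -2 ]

r1 := -1/6·r1
  [   1  1/2  0  -5/3  -17/6 ]
  [   0    0  0     0     -1 ]
  [ -11   -6  1    20     34 ]
  [   2    1  0    -3     -2 ]
r3 := r3 + 11·r1
  [ 1   1/2  0  -5/3  -17/6 ]
  [ 0     0  0     0     -1 ]
  [ 0  -1/2  1   5/3   17/6 ]
  [ 2     1  0    -3     -2 ]
r4 := r4 − 2·r1
  [ 1   1/2  0  -5/3  -17/6 ]
  [ 0     0  0     0     -1 ]
  [ 0  -1/2  1   5/3   17/6 ]
  [ 0     0  0   1/3   11/3 ]
r2 <=> r3
  [ 1   1/2  0  -5/3  -17/6 ]
  [ 0  -1/2  1   5/3   17/6 ]
  [ 0     0  0     0     -1 ]
  [ 0     0  0   1/3   11/3 ]
r2 := -2·r2
  [ 1  1/2   0   -5/3  -17/6 ]
  [ 0    1  -2  -10/3  -17/3 ]
  [ 0    0   0      0     -1 ]
  [ 0    0   0    1/3   11/3 ]
r3 <=> r4
  [ 1  1/2   0   -5/3  -17/6 ]
  [ 0    1  -2  -10/3  -17/3 ]
  [ 0    0   0    1/3   11/3 ]
  [ 0    0   0      0     -1 ]
r3 := 3·r3
  [ 1  1/2   0   -5/3  -17/6 ]
  [ 0    1  -2  -10/3  -17/3 ]
  [ 0    0   0      1     11 ]
  [ 0    0   0      0     -1 ]
r4 := -1·r4
  [ 1  1/2   0   -5/3  -17/6 ]
  [ 0    1  -2  -10/3  -17/3 ]
  [ 0    0   0      1     11 ]
  [ 0    0   0      0      1 ]
r3 := r3 − 11·r4
  [ 1  1/2   0   -5/3  -17/6 ]
  [ 0    1  -2  -10/3  -17/3 ]
  [ 0    0   0      1      0 ]
  [ 0    0   0      0      1 ]
r2 := r2 + 17/3·r4
  [ 1  1/2   0   -5/3  -17/6 ]
  [ 0    1  -2  -10/3      0 ]
  [ 0    0   0      1      0 ]
  [ 0    0   0      0      1 ]
r1 := r1 + 17/6·r4
  [ 1  1/2   0   -5/3  0 ]
  [ 0    1  -2  -10/3  0 ]
  [ 0    0   0      1  0 ]
  [ 0    0   0      0  1 ]
r2 := r2 + 10/3·r3
  [ 1  1/2   0  -5/3  0 ]
  [ 0    1  -2     0  0 ]
  [ 0    0   0     1  0 ]
  [ 0    0   0     0  1 ]
r1 := r1 + 5/3·r3
  [ 1  1/2   0  0  0 ]
  [ 0    1  -2  0  0 ]
  [ 0    0   0  1  0 ]
  [ 0    0   0  0  1 ]
r1 := r1 − 1/2·r2
  [ 1  0   1  0  0 ]
  [ 0  1  -2  0  0 ]
  [ 0  0   0  1  0 ]
  [ 0  0   0  0  1 ]

[[1, 0, 1, 0, 0], [0, 1, -2, 0, 0], [0, 0, 0, 1, 0], [0, 0, 0, 0, 1]]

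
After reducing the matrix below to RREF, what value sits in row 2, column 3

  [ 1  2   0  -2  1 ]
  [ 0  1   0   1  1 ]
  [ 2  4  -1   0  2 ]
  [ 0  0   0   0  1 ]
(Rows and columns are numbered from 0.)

-4

r3 := r3 − 2·r1
  [ 1  2   0  -2  1 ]
  [ 0  1   0   1  1 ]
  [ 0  0  -1   4  0 ]
  [ 0  0   0   0  1 ]
r3 := -1·r3
  [ 1  2  0  -2  1 ]
  [ 0  1  0   1  1 ]
  [ 0  0  1  -4  0 ]
  [ 0  0  0   0  1 ]
r2 := r2 − r4
  [ 1  2  0  -2  1 ]
  [ 0  1  0   1  0 ]
  [ 0  0  1  -4  0 ]
  [ 0  0  0   0  1 ]
r1 := r1 − r4
  [ 1  2  0  -2  0 ]
  [ 0  1  0   1  0 ]
  [ 0  0  1  -4  0 ]
  [ 0  0  0   0  1 ]
r1 := r1 − 2·r2
  [ 1  0  0  -4  0 ]
  [ 0  1  0   1  0 ]
  [ 0  0  1  -4  0 ]
  [ 0  0  0   0  1 ]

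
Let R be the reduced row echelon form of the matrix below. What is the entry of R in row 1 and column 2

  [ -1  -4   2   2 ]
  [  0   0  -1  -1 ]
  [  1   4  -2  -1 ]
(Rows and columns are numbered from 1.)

4

ρ1 -> -1·ρ1
ρ3 -> ρ3 − ρ1
ρ2 -> -1·ρ2
ρ2 -> ρ2 − ρ3
ρ1 -> ρ1 + 2·ρ3
ρ1 -> ρ1 + 2·ρ2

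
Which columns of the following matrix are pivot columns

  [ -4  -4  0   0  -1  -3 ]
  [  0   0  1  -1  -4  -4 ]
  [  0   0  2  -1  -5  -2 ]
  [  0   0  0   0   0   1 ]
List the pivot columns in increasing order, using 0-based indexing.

0, 2, 3, 5

r1 ← -1/4·r1
  [ 1  1  0   0  1/4  3/4 ]
  [ 0  0  1  -1   -4   -4 ]
  [ 0  0  2  -1   -5   -2 ]
  [ 0  0  0   0    0    1 ]
r3 ← r3 − 2·r2
  [ 1  1  0   0  1/4  3/4 ]
  [ 0  0  1  -1   -4   -4 ]
  [ 0  0  0   1    3    6 ]
  [ 0  0  0   0    0    1 ]
r3 ← r3 − 6·r4
  [ 1  1  0   0  1/4  3/4 ]
  [ 0  0  1  -1   -4   -4 ]
  [ 0  0  0   1    3    0 ]
  [ 0  0  0   0    0    1 ]
r2 ← r2 + 4·r4
  [ 1  1  0   0  1/4  3/4 ]
  [ 0  0  1  -1   -4    0 ]
  [ 0  0  0   1    3    0 ]
  [ 0  0  0   0    0    1 ]
r1 ← r1 − 3/4·r4
  [ 1  1  0   0  1/4  0 ]
  [ 0  0  1  -1   -4  0 ]
  [ 0  0  0   1    3  0 ]
  [ 0  0  0   0    0  1 ]
r2 ← r2 + r3
  [ 1  1  0  0  1/4  0 ]
  [ 0  0  1  0   -1  0 ]
  [ 0  0  0  1    3  0 ]
  [ 0  0  0  0    0  1 ]
Pivot columns are the columns containing a leading 1.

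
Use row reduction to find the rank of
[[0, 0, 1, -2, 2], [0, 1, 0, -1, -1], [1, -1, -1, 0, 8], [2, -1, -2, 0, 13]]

rank = 4

r1 <=> r3
  [ 1  -1  -1   0   8 ]
  [ 0   1   0  -1  -1 ]
  [ 0   0   1  -2   2 ]
  [ 2  -1  -2   0  13 ]
r4 ← r4 − 2·r1
  [ 1  -1  -1   0   8 ]
  [ 0   1   0  -1  -1 ]
  [ 0   0   1  -2   2 ]
  [ 0   1   0   0  -3 ]
r4 ← r4 − r2
  [ 1  -1  -1   0   8 ]
  [ 0   1   0  -1  -1 ]
  [ 0   0   1  -2   2 ]
  [ 0   0   0   1  -2 ]
r3 ← r3 + 2·r4
  [ 1  -1  -1   0   8 ]
  [ 0   1   0  -1  -1 ]
  [ 0   0   1   0  -2 ]
  [ 0   0   0   1  -2 ]
r2 ← r2 + r4
  [ 1  -1  -1  0   8 ]
  [ 0   1   0  0  -3 ]
  [ 0   0   1  0  -2 ]
  [ 0   0   0  1  -2 ]
r1 ← r1 + r3
  [ 1  -1  0  0   6 ]
  [ 0   1  0  0  -3 ]
  [ 0   0  1  0  -2 ]
  [ 0   0  0  1  -2 ]
r1 ← r1 + r2
  [ 1  0  0  0   3 ]
  [ 0  1  0  0  -3 ]
  [ 0  0  1  0  -2 ]
  [ 0  0  0  1  -2 ]
The reduced form has 4 nonzero rows.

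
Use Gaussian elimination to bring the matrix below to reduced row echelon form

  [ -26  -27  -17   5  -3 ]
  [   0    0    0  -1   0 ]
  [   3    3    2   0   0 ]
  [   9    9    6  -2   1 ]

ρ1 → -1/26·ρ1
  [ 1  27/26  17/26  -5/26  3/26 ]
  [ 0      0      0     -1     0 ]
  [ 3      3      2      0     0 ]
  [ 9      9      6     -2     1 ]
ρ3 → ρ3 − 3·ρ1
  [ 1  27/26  17/26  -5/26   3/26 ]
  [ 0      0      0     -1      0 ]
  [ 0  -3/26   1/26  15/26  -9/26 ]
  [ 9      9      6     -2      1 ]
ρ4 → ρ4 − 9·ρ1
  [ 1  27/26  17/26  -5/26   3/26 ]
  [ 0      0      0     -1      0 ]
  [ 0  -3/26   1/26  15/26  -9/26 ]
  [ 0  -9/26   3/26  -7/26  -1/26 ]
ρ2 <=> ρ3
  [ 1  27/26  17/26  -5/26   3/26 ]
  [ 0  -3/26   1/26  15/26  -9/26 ]
  [ 0      0      0     -1      0 ]
  [ 0  -9/26   3/26  -7/26  -1/26 ]
ρ2 → -26/3·ρ2
  [ 1  27/26  17/26  -5/26   3/26 ]
  [ 0      1   -1/3     -5      3 ]
  [ 0      0      0     -1      0 ]
  [ 0  -9/26   3/26  -7/26  -1/26 ]
ρ4 → ρ4 + 9/26·ρ2
  [ 1  27/26  17/26  -5/26  3/26 ]
  [ 0      1   -1/3     -5     3 ]
  [ 0      0      0     -1     0 ]
  [ 0      0      0     -2     1 ]
ρ3 → -1·ρ3
  [ 1  27/26  17/26  -5/26  3/26 ]
  [ 0      1   -1/3     -5     3 ]
  [ 0      0      0      1     0 ]
  [ 0      0      0     -2     1 ]
ρ4 → ρ4 + 2·ρ3
  [ 1  27/26  17/26  -5/26  3/26 ]
  [ 0      1   -1/3     -5     3 ]
  [ 0      0      0      1     0 ]
  [ 0      0      0      0     1 ]
ρ2 → ρ2 − 3·ρ4
  [ 1  27/26  17/26  -5/26  3/26 ]
  [ 0      1   -1/3     -5     0 ]
  [ 0      0      0      1     0 ]
  [ 0      0      0      0     1 ]
ρ1 → ρ1 − 3/26·ρ4
  [ 1  27/26  17/26  -5/26  0 ]
  [ 0      1   -1/3     -5  0 ]
  [ 0      0      0      1  0 ]
  [ 0      0      0      0  1 ]
ρ2 → ρ2 + 5·ρ3
  [ 1  27/26  17/26  -5/26  0 ]
  [ 0      1   -1/3      0  0 ]
  [ 0      0      0      1  0 ]
  [ 0      0      0      0  1 ]
ρ1 → ρ1 + 5/26·ρ3
  [ 1  27/26  17/26  0  0 ]
  [ 0      1   -1/3  0  0 ]
  [ 0      0      0  1  0 ]
  [ 0      0      0  0  1 ]
ρ1 → ρ1 − 27/26·ρ2
  [ 1  0     1  0  0 ]
  [ 0  1  -1/3  0  0 ]
  [ 0  0     0  1  0 ]
  [ 0  0     0  0  1 ]

[[1, 0, 1, 0, 0], [0, 1, -1/3, 0, 0], [0, 0, 0, 1, 0], [0, 0, 0, 0, 1]]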